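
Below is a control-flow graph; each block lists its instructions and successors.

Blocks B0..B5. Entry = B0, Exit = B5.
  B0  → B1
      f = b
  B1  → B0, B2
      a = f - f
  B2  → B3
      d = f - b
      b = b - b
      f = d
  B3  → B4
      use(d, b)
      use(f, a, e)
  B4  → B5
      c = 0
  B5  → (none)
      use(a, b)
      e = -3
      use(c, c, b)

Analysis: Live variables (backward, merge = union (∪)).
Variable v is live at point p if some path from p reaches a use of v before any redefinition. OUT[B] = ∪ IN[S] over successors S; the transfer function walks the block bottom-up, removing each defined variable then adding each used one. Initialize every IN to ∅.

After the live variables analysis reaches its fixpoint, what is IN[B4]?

Converged values:
  B0:  IN={b, e}  OUT={b, e, f}
  B1:  IN={b, e, f}  OUT={a, b, e, f}
  B2:  IN={a, b, e, f}  OUT={a, b, d, e, f}
  B3:  IN={a, b, d, e, f}  OUT={a, b}
  B4:  IN={a, b}  OUT={a, b, c}
  B5:  IN={a, b, c}  OUT={}

Merge at B4: OUT[B4] = IN[B5] = {a, b, c}
Applying B4's transfer function to that OUT value gives IN[B4] (row B4 above).

Answer: {a, b}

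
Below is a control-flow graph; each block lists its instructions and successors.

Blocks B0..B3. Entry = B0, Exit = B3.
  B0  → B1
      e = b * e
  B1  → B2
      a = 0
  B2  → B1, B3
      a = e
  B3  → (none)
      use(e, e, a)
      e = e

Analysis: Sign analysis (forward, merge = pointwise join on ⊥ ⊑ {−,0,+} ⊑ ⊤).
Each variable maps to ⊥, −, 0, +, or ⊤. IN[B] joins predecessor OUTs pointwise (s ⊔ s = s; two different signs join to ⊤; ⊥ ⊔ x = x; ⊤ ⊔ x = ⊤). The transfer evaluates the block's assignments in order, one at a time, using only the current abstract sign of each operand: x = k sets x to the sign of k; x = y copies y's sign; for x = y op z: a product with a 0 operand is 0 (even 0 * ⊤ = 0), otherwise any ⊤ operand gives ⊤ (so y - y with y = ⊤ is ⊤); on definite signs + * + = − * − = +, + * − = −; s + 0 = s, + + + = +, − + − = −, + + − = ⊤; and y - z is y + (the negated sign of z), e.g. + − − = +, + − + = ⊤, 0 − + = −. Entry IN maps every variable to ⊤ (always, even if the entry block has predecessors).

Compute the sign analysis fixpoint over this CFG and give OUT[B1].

Answer: {a: 0, b: ⊤, c: ⊤, d: ⊤, e: ⊤, f: ⊤}

Trace:
Per-block solution:
  B0:  IN=(all ⊤)  OUT=(all ⊤)
  B1:  IN=(all ⊤)  OUT={a:0; rest ⊤}
  B2:  IN={a:0; rest ⊤}  OUT=(all ⊤)
  B3:  IN=(all ⊤)  OUT=(all ⊤)

Merge at B1: IN[B1] = OUT[B0] ⊔ OUT[B2] = {a: ⊤, b: ⊤, c: ⊤, d: ⊤, e: ⊤, f: ⊤}
Applying B1's transfer function to that IN value gives OUT[B1] (row B1 above).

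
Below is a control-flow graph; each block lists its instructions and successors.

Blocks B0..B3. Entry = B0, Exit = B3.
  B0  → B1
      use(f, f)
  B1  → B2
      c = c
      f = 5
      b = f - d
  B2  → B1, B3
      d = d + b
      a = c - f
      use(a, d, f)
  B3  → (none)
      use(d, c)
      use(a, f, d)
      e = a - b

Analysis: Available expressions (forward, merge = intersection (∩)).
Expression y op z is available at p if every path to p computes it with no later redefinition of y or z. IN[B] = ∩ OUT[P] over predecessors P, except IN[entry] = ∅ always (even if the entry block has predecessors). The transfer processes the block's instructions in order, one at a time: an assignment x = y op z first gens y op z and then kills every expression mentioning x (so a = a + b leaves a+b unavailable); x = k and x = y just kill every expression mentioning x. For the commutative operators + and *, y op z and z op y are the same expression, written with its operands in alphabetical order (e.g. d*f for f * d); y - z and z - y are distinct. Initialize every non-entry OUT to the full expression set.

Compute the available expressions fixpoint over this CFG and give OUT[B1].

Converged values:
  B0:  IN={}  OUT={}
  B1:  IN={}  OUT={f-d}
  B2:  IN={f-d}  OUT={c-f}
  B3:  IN={c-f}  OUT={a-b, c-f}

Merge at B1: IN[B1] = OUT[B0] ∩ OUT[B2] = {}
Applying B1's transfer function to that IN value gives OUT[B1] (row B1 above).

Answer: {f-d}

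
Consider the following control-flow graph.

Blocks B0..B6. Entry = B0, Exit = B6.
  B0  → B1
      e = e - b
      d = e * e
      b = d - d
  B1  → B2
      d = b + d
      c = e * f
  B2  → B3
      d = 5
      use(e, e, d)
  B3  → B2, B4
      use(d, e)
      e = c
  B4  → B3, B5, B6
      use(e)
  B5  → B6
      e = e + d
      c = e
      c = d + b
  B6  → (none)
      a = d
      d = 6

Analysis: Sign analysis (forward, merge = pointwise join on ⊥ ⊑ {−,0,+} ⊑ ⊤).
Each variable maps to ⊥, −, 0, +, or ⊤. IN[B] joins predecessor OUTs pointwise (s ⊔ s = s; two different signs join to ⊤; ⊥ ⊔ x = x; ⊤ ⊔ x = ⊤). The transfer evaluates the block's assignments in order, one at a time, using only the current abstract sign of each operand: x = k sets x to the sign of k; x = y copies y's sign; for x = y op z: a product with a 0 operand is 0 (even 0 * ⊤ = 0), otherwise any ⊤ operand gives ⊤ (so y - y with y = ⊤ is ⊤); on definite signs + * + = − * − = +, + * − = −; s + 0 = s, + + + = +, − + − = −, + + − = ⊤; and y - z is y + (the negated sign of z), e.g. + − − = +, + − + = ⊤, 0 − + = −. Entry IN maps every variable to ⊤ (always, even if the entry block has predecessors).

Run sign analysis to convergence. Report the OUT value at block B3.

Per-block solution:
  B0:   IN=(all ⊤)   OUT=(all ⊤)
  B1:   IN=(all ⊤)   OUT=(all ⊤)
  B2:   IN=(all ⊤)   OUT={d:+; rest ⊤}
  B3:   IN={d:+; rest ⊤}   OUT={d:+; rest ⊤}
  B4:   IN={d:+; rest ⊤}   OUT={d:+; rest ⊤}
  B5:   IN={d:+; rest ⊤}   OUT={d:+; rest ⊤}
  B6:   IN={d:+; rest ⊤}   OUT={a:+, d:+; rest ⊤}

Merge at B3: IN[B3] = OUT[B2] ⊔ OUT[B4] = {a: ⊤, b: ⊤, c: ⊤, d: +, e: ⊤, f: ⊤}
Applying B3's transfer function to that IN value gives OUT[B3] (row B3 above).

Answer: {a: ⊤, b: ⊤, c: ⊤, d: +, e: ⊤, f: ⊤}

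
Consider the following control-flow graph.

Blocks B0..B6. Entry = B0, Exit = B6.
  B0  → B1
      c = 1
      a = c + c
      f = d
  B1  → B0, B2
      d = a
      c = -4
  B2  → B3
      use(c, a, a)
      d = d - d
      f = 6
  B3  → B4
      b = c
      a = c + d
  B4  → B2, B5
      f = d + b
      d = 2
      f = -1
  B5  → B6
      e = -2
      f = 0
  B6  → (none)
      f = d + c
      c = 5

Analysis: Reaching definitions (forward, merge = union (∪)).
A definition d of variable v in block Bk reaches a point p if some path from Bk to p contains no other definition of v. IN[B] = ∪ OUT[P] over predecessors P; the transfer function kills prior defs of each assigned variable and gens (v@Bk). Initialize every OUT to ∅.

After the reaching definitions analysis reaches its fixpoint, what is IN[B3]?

Converged values:
  B0:   IN={a@B0, c@B1, d@B1, f@B0}   OUT={a@B0, c@B0, d@B1, f@B0}
  B1:   IN={a@B0, c@B0, d@B1, f@B0}   OUT={a@B0, c@B1, d@B1, f@B0}
  B2:   IN={a@B0, a@B3, b@B3, c@B1, d@B1, d@B4, f@B0, f@B4}   OUT={a@B0, a@B3, b@B3, c@B1, d@B2, f@B2}
  B3:   IN={a@B0, a@B3, b@B3, c@B1, d@B2, f@B2}   OUT={a@B3, b@B3, c@B1, d@B2, f@B2}
  B4:   IN={a@B3, b@B3, c@B1, d@B2, f@B2}   OUT={a@B3, b@B3, c@B1, d@B4, f@B4}
  B5:   IN={a@B3, b@B3, c@B1, d@B4, f@B4}   OUT={a@B3, b@B3, c@B1, d@B4, e@B5, f@B5}
  B6:   IN={a@B3, b@B3, c@B1, d@B4, e@B5, f@B5}   OUT={a@B3, b@B3, c@B6, d@B4, e@B5, f@B6}

Merge at B3: IN[B3] = OUT[B2] = {a@B0, a@B3, b@B3, c@B1, d@B2, f@B2}

Answer: {a@B0, a@B3, b@B3, c@B1, d@B2, f@B2}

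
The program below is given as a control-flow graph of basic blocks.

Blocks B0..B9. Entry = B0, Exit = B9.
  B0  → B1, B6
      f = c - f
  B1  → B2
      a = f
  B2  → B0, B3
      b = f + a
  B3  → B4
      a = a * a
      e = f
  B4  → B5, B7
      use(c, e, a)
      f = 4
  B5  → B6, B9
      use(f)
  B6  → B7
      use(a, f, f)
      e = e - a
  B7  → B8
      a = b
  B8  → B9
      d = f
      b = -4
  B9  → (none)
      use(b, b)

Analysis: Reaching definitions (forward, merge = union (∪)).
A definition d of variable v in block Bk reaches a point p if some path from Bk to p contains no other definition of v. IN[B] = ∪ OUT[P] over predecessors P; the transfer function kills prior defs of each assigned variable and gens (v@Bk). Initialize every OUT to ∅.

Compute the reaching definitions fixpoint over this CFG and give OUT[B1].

Converged values:
  B0: | IN={a@B1, b@B2, f@B0} | OUT={a@B1, b@B2, f@B0}
  B1: | IN={a@B1, b@B2, f@B0} | OUT={a@B1, b@B2, f@B0}
  B2: | IN={a@B1, b@B2, f@B0} | OUT={a@B1, b@B2, f@B0}
  B3: | IN={a@B1, b@B2, f@B0} | OUT={a@B3, b@B2, e@B3, f@B0}
  B4: | IN={a@B3, b@B2, e@B3, f@B0} | OUT={a@B3, b@B2, e@B3, f@B4}
  B5: | IN={a@B3, b@B2, e@B3, f@B4} | OUT={a@B3, b@B2, e@B3, f@B4}
  B6: | IN={a@B1, a@B3, b@B2, e@B3, f@B0, f@B4} | OUT={a@B1, a@B3, b@B2, e@B6, f@B0, f@B4}
  B7: | IN={a@B1, a@B3, b@B2, e@B3, e@B6, f@B0, f@B4} | OUT={a@B7, b@B2, e@B3, e@B6, f@B0, f@B4}
  B8: | IN={a@B7, b@B2, e@B3, e@B6, f@B0, f@B4} | OUT={a@B7, b@B8, d@B8, e@B3, e@B6, f@B0, f@B4}
  B9: | IN={a@B3, a@B7, b@B2, b@B8, d@B8, e@B3, e@B6, f@B0, f@B4} | OUT={a@B3, a@B7, b@B2, b@B8, d@B8, e@B3, e@B6, f@B0, f@B4}

Merge at B1: IN[B1] = OUT[B0] = {a@B1, b@B2, f@B0}
Applying B1's transfer function to that IN value gives OUT[B1] (row B1 above).

Answer: {a@B1, b@B2, f@B0}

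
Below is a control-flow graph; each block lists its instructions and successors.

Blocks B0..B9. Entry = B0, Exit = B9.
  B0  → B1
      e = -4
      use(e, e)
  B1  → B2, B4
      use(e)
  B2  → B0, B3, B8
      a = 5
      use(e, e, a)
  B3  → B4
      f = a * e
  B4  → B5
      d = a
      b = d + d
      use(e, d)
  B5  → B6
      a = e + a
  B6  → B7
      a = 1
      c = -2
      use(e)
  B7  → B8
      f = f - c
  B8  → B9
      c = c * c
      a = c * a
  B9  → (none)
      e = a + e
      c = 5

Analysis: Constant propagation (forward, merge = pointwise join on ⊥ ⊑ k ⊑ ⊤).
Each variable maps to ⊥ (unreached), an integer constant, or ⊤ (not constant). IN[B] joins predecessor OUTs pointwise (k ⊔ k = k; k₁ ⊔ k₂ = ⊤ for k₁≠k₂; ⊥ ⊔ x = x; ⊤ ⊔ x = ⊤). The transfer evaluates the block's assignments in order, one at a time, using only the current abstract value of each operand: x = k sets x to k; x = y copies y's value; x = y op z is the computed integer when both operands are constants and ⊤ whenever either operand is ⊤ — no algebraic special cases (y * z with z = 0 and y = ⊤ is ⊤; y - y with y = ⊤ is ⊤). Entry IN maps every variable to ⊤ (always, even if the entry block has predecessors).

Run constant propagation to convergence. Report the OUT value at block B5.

Converged values:
  B0: | IN=(all ⊤) | OUT={e:-4; rest ⊤}
  B1: | IN={e:-4; rest ⊤} | OUT={e:-4; rest ⊤}
  B2: | IN={e:-4; rest ⊤} | OUT={a:5, e:-4; rest ⊤}
  B3: | IN={a:5, e:-4; rest ⊤} | OUT={a:5, e:-4, f:-20; rest ⊤}
  B4: | IN={e:-4; rest ⊤} | OUT={e:-4; rest ⊤}
  B5: | IN={e:-4; rest ⊤} | OUT={e:-4; rest ⊤}
  B6: | IN={e:-4; rest ⊤} | OUT={a:1, c:-2, e:-4; rest ⊤}
  B7: | IN={a:1, c:-2, e:-4; rest ⊤} | OUT={a:1, c:-2, e:-4; rest ⊤}
  B8: | IN={e:-4; rest ⊤} | OUT={e:-4; rest ⊤}
  B9: | IN={e:-4; rest ⊤} | OUT={c:5; rest ⊤}

Merge at B5: IN[B5] = OUT[B4] = {a: ⊤, b: ⊤, c: ⊤, d: ⊤, e: -4, f: ⊤}
Applying B5's transfer function to that IN value gives OUT[B5] (row B5 above).

Answer: {a: ⊤, b: ⊤, c: ⊤, d: ⊤, e: -4, f: ⊤}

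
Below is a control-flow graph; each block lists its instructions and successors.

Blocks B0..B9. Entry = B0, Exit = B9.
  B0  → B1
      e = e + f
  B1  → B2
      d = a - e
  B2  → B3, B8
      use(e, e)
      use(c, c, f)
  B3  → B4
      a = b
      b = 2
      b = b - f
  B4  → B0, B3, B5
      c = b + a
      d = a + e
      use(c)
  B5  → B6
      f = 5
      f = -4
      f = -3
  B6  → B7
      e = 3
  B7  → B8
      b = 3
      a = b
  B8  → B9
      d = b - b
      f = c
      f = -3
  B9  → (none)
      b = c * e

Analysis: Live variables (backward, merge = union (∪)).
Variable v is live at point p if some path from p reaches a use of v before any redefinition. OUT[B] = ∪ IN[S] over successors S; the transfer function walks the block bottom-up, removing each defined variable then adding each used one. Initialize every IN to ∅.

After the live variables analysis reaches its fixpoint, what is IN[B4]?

Answer: {a, b, e, f}

Derivation:
Per-block solution:
  B0: | IN={a, b, c, e, f} | OUT={a, b, c, e, f}
  B1: | IN={a, b, c, e, f} | OUT={b, c, e, f}
  B2: | IN={b, c, e, f} | OUT={b, c, e, f}
  B3: | IN={b, e, f} | OUT={a, b, e, f}
  B4: | IN={a, b, e, f} | OUT={a, b, c, e, f}
  B5: | IN={c} | OUT={c}
  B6: | IN={c} | OUT={c, e}
  B7: | IN={c, e} | OUT={b, c, e}
  B8: | IN={b, c, e} | OUT={c, e}
  B9: | IN={c, e} | OUT={}

Merge at B4: OUT[B4] = IN[B0] ⊔ IN[B3] ⊔ IN[B5] = {a, b, c, e, f}
Applying B4's transfer function to that OUT value gives IN[B4] (row B4 above).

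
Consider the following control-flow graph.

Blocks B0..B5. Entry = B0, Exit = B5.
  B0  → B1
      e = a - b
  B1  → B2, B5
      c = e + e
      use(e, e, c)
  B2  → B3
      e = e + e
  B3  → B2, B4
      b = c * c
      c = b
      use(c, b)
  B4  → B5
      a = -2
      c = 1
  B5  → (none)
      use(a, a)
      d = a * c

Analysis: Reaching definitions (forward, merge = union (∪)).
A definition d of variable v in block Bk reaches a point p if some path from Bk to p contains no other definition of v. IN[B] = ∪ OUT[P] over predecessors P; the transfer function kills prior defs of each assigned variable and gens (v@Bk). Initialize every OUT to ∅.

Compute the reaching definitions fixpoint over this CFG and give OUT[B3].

Answer: {b@B3, c@B3, e@B2}

Derivation:
Per-block solution:
  B0:  IN={}  OUT={e@B0}
  B1:  IN={e@B0}  OUT={c@B1, e@B0}
  B2:  IN={b@B3, c@B1, c@B3, e@B0, e@B2}  OUT={b@B3, c@B1, c@B3, e@B2}
  B3:  IN={b@B3, c@B1, c@B3, e@B2}  OUT={b@B3, c@B3, e@B2}
  B4:  IN={b@B3, c@B3, e@B2}  OUT={a@B4, b@B3, c@B4, e@B2}
  B5:  IN={a@B4, b@B3, c@B1, c@B4, e@B0, e@B2}  OUT={a@B4, b@B3, c@B1, c@B4, d@B5, e@B0, e@B2}

Merge at B3: IN[B3] = OUT[B2] = {b@B3, c@B1, c@B3, e@B2}
Applying B3's transfer function to that IN value gives OUT[B3] (row B3 above).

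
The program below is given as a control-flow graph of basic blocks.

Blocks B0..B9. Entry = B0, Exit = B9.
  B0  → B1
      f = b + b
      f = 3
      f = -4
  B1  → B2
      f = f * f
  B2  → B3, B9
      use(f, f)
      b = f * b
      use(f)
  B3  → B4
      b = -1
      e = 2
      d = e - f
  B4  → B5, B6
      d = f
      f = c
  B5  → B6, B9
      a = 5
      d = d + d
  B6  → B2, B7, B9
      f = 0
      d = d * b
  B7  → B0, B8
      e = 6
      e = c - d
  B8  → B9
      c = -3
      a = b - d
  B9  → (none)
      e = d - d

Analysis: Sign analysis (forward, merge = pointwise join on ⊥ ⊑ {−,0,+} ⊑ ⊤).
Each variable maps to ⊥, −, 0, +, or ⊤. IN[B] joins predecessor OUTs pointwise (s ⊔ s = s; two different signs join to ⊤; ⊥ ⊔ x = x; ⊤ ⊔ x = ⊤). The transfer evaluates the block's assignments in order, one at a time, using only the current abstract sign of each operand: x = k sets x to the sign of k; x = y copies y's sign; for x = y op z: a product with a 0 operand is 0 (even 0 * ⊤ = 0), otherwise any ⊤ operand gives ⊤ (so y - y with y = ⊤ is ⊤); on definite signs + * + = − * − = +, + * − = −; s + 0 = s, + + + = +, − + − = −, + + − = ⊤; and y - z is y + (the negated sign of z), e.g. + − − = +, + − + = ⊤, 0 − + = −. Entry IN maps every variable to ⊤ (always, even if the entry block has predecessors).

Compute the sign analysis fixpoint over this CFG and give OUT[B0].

Answer: {a: ⊤, b: ⊤, c: ⊤, d: ⊤, e: ⊤, f: -}

Trace:
Fixpoint table:
  B0:  IN=(all ⊤)  OUT={f:-; rest ⊤}
  B1:  IN={f:-; rest ⊤}  OUT={f:+; rest ⊤}
  B2:  IN=(all ⊤)  OUT=(all ⊤)
  B3:  IN=(all ⊤)  OUT={b:-, e:+; rest ⊤}
  B4:  IN={b:-, e:+; rest ⊤}  OUT={b:-, e:+; rest ⊤}
  B5:  IN={b:-, e:+; rest ⊤}  OUT={a:+, b:-, e:+; rest ⊤}
  B6:  IN={b:-, e:+; rest ⊤}  OUT={b:-, e:+, f:0; rest ⊤}
  B7:  IN={b:-, e:+, f:0; rest ⊤}  OUT={b:-, f:0; rest ⊤}
  B8:  IN={b:-, f:0; rest ⊤}  OUT={b:-, c:-, f:0; rest ⊤}
  B9:  IN=(all ⊤)  OUT=(all ⊤)

Merge at B0 (entry node, so the boundary value (all ⊤) is joined with the incoming edge(s)): IN[B0] = (all ⊤) ⊔ OUT[B7] = {a: ⊤, b: ⊤, c: ⊤, d: ⊤, e: ⊤, f: ⊤}
Applying B0's transfer function to that IN value gives OUT[B0] (row B0 above).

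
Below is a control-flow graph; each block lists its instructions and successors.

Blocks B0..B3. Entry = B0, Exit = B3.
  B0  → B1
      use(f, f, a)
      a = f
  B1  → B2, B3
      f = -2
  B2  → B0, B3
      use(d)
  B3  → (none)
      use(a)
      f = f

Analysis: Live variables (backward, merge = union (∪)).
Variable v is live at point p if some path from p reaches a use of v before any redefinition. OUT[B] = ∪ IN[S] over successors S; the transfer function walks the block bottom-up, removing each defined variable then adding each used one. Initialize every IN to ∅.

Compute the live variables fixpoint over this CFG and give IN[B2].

Answer: {a, d, f}

Derivation:
Per-block solution:
  B0:   IN={a, d, f}   OUT={a, d}
  B1:   IN={a, d}   OUT={a, d, f}
  B2:   IN={a, d, f}   OUT={a, d, f}
  B3:   IN={a, f}   OUT={}

Merge at B2: OUT[B2] = IN[B0] ⊔ IN[B3] = {a, d, f}
Applying B2's transfer function to that OUT value gives IN[B2] (row B2 above).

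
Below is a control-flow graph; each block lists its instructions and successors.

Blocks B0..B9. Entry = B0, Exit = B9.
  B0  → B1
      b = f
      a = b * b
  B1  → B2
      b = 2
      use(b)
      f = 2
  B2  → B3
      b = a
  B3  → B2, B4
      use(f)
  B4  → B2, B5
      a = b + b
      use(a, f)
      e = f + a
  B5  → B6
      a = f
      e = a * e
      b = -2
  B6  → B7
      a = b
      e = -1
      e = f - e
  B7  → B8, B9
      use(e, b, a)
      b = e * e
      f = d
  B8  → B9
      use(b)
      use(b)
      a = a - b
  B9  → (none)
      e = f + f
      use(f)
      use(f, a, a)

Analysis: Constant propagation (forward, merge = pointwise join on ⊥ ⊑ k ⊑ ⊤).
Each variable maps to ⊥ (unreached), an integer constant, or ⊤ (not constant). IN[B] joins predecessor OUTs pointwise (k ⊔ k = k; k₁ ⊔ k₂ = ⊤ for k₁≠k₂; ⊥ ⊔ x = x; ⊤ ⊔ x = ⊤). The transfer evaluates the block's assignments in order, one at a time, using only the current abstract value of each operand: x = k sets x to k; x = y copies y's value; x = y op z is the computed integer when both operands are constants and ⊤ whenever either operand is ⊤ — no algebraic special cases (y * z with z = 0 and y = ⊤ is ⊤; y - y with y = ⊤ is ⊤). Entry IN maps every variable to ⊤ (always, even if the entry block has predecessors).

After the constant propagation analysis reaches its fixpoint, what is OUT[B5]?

Converged values:
  B0: | IN=(all ⊤) | OUT=(all ⊤)
  B1: | IN=(all ⊤) | OUT={b:2, f:2; rest ⊤}
  B2: | IN={f:2; rest ⊤} | OUT={f:2; rest ⊤}
  B3: | IN={f:2; rest ⊤} | OUT={f:2; rest ⊤}
  B4: | IN={f:2; rest ⊤} | OUT={f:2; rest ⊤}
  B5: | IN={f:2; rest ⊤} | OUT={a:2, b:-2, f:2; rest ⊤}
  B6: | IN={a:2, b:-2, f:2; rest ⊤} | OUT={a:-2, b:-2, e:3, f:2; rest ⊤}
  B7: | IN={a:-2, b:-2, e:3, f:2; rest ⊤} | OUT={a:-2, b:9, e:3; rest ⊤}
  B8: | IN={a:-2, b:9, e:3; rest ⊤} | OUT={a:-11, b:9, e:3; rest ⊤}
  B9: | IN={b:9, e:3; rest ⊤} | OUT={b:9; rest ⊤}

Merge at B5: IN[B5] = OUT[B4] = {a: ⊤, b: ⊤, c: ⊤, d: ⊤, e: ⊤, f: 2}
Applying B5's transfer function to that IN value gives OUT[B5] (row B5 above).

Answer: {a: 2, b: -2, c: ⊤, d: ⊤, e: ⊤, f: 2}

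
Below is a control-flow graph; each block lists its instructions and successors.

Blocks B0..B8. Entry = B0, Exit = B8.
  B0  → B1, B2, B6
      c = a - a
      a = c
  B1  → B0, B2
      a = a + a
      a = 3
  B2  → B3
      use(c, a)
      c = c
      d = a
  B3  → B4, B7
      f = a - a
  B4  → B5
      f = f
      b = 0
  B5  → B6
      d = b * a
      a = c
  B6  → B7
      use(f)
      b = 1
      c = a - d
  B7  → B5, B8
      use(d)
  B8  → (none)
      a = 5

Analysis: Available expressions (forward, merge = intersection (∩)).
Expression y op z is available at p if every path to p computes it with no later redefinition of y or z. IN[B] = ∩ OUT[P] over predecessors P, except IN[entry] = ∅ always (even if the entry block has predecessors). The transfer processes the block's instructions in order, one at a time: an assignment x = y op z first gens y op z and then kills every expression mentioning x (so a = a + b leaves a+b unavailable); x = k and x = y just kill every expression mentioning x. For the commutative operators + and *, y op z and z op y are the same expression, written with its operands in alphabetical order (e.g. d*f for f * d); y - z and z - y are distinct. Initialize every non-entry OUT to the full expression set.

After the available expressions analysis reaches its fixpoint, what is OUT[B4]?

Converged values:
  B0: | IN={} | OUT={}
  B1: | IN={} | OUT={}
  B2: | IN={} | OUT={}
  B3: | IN={} | OUT={a-a}
  B4: | IN={a-a} | OUT={a-a}
  B5: | IN={} | OUT={}
  B6: | IN={} | OUT={a-d}
  B7: | IN={} | OUT={}
  B8: | IN={} | OUT={}

Merge at B4: IN[B4] = OUT[B3] = {a-a}
Applying B4's transfer function to that IN value gives OUT[B4] (row B4 above).

Answer: {a-a}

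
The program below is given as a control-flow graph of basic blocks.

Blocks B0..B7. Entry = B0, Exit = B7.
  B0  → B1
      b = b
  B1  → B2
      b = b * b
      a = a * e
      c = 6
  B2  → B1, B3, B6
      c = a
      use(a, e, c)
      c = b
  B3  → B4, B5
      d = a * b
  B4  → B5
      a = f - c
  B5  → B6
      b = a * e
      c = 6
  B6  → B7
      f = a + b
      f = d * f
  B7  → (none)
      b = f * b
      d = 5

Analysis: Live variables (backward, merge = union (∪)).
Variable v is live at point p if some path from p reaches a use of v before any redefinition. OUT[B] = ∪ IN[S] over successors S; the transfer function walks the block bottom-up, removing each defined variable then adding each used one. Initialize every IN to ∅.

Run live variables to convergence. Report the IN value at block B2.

Converged values:
  B0:  IN={a, b, d, e, f}  OUT={a, b, d, e, f}
  B1:  IN={a, b, d, e, f}  OUT={a, b, d, e, f}
  B2:  IN={a, b, d, e, f}  OUT={a, b, c, d, e, f}
  B3:  IN={a, b, c, e, f}  OUT={a, c, d, e, f}
  B4:  IN={c, d, e, f}  OUT={a, d, e}
  B5:  IN={a, d, e}  OUT={a, b, d}
  B6:  IN={a, b, d}  OUT={b, f}
  B7:  IN={b, f}  OUT={}

Merge at B2: OUT[B2] = IN[B1] ⊔ IN[B3] ⊔ IN[B6] = {a, b, c, d, e, f}
Applying B2's transfer function to that OUT value gives IN[B2] (row B2 above).

Answer: {a, b, d, e, f}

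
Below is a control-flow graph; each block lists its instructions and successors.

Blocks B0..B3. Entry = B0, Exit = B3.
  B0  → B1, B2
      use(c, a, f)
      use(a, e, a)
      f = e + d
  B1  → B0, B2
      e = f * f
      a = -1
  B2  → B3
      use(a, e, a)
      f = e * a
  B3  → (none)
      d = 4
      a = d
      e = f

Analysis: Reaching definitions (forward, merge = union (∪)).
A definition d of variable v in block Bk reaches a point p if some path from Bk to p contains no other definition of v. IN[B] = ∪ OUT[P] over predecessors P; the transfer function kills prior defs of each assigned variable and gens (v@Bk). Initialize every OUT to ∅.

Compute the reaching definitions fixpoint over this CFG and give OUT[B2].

Answer: {a@B1, e@B1, f@B2}

Derivation:
Fixpoint table:
  B0: | IN={a@B1, e@B1, f@B0} | OUT={a@B1, e@B1, f@B0}
  B1: | IN={a@B1, e@B1, f@B0} | OUT={a@B1, e@B1, f@B0}
  B2: | IN={a@B1, e@B1, f@B0} | OUT={a@B1, e@B1, f@B2}
  B3: | IN={a@B1, e@B1, f@B2} | OUT={a@B3, d@B3, e@B3, f@B2}

Merge at B2: IN[B2] = OUT[B0] ⊔ OUT[B1] = {a@B1, e@B1, f@B0}
Applying B2's transfer function to that IN value gives OUT[B2] (row B2 above).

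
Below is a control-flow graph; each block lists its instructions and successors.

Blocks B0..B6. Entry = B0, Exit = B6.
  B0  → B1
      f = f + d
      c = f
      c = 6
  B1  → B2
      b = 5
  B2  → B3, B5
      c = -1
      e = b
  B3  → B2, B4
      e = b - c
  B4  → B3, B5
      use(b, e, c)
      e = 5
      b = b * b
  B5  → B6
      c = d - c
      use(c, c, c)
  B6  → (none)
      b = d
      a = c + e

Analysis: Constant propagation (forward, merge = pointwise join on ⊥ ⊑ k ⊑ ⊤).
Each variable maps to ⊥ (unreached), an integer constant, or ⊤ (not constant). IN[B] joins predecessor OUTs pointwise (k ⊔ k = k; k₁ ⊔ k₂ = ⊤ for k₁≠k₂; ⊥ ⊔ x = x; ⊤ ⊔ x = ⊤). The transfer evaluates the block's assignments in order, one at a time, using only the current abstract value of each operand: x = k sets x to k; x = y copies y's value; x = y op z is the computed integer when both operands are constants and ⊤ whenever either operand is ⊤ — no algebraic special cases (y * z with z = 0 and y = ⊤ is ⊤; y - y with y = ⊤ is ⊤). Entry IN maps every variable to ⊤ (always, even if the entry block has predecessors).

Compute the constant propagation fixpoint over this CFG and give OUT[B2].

Answer: {a: ⊤, b: ⊤, c: -1, d: ⊤, e: ⊤, f: ⊤}

Working:
Converged values:
  B0:   IN=(all ⊤)   OUT={c:6; rest ⊤}
  B1:   IN={c:6; rest ⊤}   OUT={b:5, c:6; rest ⊤}
  B2:   IN=(all ⊤)   OUT={c:-1; rest ⊤}
  B3:   IN={c:-1; rest ⊤}   OUT={c:-1; rest ⊤}
  B4:   IN={c:-1; rest ⊤}   OUT={c:-1, e:5; rest ⊤}
  B5:   IN={c:-1; rest ⊤}   OUT=(all ⊤)
  B6:   IN=(all ⊤)   OUT=(all ⊤)

Merge at B2: IN[B2] = OUT[B1] ⊔ OUT[B3] = {a: ⊤, b: ⊤, c: ⊤, d: ⊤, e: ⊤, f: ⊤}
Applying B2's transfer function to that IN value gives OUT[B2] (row B2 above).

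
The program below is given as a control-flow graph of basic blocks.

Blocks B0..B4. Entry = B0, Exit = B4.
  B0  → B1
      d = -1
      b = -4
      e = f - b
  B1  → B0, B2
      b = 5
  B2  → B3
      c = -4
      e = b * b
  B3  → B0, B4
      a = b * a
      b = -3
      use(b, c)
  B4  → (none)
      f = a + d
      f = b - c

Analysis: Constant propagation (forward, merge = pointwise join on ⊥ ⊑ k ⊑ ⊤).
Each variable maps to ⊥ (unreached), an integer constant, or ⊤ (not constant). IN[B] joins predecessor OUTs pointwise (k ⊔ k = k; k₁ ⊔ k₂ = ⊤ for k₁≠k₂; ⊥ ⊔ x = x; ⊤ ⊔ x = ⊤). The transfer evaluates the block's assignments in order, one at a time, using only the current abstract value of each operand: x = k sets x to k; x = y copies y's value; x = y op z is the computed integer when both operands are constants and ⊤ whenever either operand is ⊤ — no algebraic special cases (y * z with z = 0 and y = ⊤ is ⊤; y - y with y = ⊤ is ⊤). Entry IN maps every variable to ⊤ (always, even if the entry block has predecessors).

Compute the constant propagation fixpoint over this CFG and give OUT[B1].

Fixpoint table:
  B0:   IN=(all ⊤)   OUT={b:-4, d:-1; rest ⊤}
  B1:   IN={b:-4, d:-1; rest ⊤}   OUT={b:5, d:-1; rest ⊤}
  B2:   IN={b:5, d:-1; rest ⊤}   OUT={b:5, c:-4, d:-1, e:25; rest ⊤}
  B3:   IN={b:5, c:-4, d:-1, e:25; rest ⊤}   OUT={b:-3, c:-4, d:-1, e:25; rest ⊤}
  B4:   IN={b:-3, c:-4, d:-1, e:25; rest ⊤}   OUT={b:-3, c:-4, d:-1, e:25, f:1; rest ⊤}

Merge at B1: IN[B1] = OUT[B0] = {a: ⊤, b: -4, c: ⊤, d: -1, e: ⊤, f: ⊤}
Applying B1's transfer function to that IN value gives OUT[B1] (row B1 above).

Answer: {a: ⊤, b: 5, c: ⊤, d: -1, e: ⊤, f: ⊤}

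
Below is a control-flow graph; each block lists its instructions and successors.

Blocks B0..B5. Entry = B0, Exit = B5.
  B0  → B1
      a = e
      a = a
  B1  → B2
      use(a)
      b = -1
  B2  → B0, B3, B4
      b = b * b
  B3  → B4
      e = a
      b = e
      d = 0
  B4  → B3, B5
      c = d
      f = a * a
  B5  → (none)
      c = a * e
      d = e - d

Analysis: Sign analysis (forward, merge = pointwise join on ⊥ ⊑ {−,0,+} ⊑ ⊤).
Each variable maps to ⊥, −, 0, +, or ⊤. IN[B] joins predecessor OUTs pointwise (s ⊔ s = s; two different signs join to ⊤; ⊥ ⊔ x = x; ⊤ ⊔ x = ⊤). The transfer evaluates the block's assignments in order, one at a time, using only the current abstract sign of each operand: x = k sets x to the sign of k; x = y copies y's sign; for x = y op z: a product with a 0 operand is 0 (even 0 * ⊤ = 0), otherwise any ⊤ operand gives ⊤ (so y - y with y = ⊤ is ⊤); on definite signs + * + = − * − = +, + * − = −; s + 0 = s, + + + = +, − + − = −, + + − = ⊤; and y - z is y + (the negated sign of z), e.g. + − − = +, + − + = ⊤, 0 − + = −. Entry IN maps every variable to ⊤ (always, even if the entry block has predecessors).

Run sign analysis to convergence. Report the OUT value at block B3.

Answer: {a: ⊤, b: ⊤, c: ⊤, d: 0, e: ⊤, f: ⊤}

Trace:
Per-block solution:
  B0:  IN=(all ⊤)  OUT=(all ⊤)
  B1:  IN=(all ⊤)  OUT={b:-; rest ⊤}
  B2:  IN={b:-; rest ⊤}  OUT={b:+; rest ⊤}
  B3:  IN=(all ⊤)  OUT={d:0; rest ⊤}
  B4:  IN=(all ⊤)  OUT=(all ⊤)
  B5:  IN=(all ⊤)  OUT=(all ⊤)

Merge at B3: IN[B3] = OUT[B2] ⊔ OUT[B4] = {a: ⊤, b: ⊤, c: ⊤, d: ⊤, e: ⊤, f: ⊤}
Applying B3's transfer function to that IN value gives OUT[B3] (row B3 above).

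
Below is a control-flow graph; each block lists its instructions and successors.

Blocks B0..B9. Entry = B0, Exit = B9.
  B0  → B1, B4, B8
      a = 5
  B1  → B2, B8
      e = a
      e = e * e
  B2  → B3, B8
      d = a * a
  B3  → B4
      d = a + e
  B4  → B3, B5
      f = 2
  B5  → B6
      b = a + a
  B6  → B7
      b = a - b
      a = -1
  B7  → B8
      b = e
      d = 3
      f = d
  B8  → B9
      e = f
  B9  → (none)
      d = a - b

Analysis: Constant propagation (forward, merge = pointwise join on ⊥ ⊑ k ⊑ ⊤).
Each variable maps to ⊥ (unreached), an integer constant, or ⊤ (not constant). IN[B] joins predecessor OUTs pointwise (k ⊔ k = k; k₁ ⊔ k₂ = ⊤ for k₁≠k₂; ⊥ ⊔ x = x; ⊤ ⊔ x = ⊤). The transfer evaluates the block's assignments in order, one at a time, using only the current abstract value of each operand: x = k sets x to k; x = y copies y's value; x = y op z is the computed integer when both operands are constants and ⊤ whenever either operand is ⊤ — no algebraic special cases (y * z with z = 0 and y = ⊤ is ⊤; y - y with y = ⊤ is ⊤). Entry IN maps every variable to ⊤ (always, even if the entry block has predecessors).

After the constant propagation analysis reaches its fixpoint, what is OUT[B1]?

Answer: {a: 5, b: ⊤, c: ⊤, d: ⊤, e: 25, f: ⊤}

Trace:
Per-block solution:
  B0: | IN=(all ⊤) | OUT={a:5; rest ⊤}
  B1: | IN={a:5; rest ⊤} | OUT={a:5, e:25; rest ⊤}
  B2: | IN={a:5, e:25; rest ⊤} | OUT={a:5, d:25, e:25; rest ⊤}
  B3: | IN={a:5; rest ⊤} | OUT={a:5; rest ⊤}
  B4: | IN={a:5; rest ⊤} | OUT={a:5, f:2; rest ⊤}
  B5: | IN={a:5, f:2; rest ⊤} | OUT={a:5, b:10, f:2; rest ⊤}
  B6: | IN={a:5, b:10, f:2; rest ⊤} | OUT={a:-1, b:-5, f:2; rest ⊤}
  B7: | IN={a:-1, b:-5, f:2; rest ⊤} | OUT={a:-1, d:3, f:3; rest ⊤}
  B8: | IN=(all ⊤) | OUT=(all ⊤)
  B9: | IN=(all ⊤) | OUT=(all ⊤)

Merge at B1: IN[B1] = OUT[B0] = {a: 5, b: ⊤, c: ⊤, d: ⊤, e: ⊤, f: ⊤}
Applying B1's transfer function to that IN value gives OUT[B1] (row B1 above).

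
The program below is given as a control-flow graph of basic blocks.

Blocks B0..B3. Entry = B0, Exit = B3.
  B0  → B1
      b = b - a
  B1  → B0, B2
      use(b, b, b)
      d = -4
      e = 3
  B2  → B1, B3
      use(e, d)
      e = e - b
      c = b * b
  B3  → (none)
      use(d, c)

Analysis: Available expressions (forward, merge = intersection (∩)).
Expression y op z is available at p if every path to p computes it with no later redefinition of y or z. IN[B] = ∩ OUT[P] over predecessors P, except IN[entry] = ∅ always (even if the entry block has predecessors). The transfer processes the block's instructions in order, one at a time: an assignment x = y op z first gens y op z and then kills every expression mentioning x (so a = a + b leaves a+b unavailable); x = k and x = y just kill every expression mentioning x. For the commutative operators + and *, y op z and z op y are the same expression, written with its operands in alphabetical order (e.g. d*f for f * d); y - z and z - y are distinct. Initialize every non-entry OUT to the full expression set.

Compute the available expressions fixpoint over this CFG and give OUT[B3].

Converged values:
  B0:  IN={}  OUT={}
  B1:  IN={}  OUT={}
  B2:  IN={}  OUT={b*b}
  B3:  IN={b*b}  OUT={b*b}

Merge at B3: IN[B3] = OUT[B2] = {b*b}
Applying B3's transfer function to that IN value gives OUT[B3] (row B3 above).

Answer: {b*b}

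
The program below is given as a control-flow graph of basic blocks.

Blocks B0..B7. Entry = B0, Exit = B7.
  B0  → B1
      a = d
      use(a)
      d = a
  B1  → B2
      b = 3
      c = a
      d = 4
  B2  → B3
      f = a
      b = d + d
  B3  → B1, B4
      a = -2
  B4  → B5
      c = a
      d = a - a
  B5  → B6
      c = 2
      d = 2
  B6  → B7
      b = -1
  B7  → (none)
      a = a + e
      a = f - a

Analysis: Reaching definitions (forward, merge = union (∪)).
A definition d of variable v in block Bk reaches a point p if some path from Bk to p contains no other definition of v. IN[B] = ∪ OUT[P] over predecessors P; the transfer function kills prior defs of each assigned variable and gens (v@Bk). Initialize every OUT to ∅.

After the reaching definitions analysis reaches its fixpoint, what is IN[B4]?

Fixpoint table:
  B0:   IN={}   OUT={a@B0, d@B0}
  B1:   IN={a@B0, a@B3, b@B2, c@B1, d@B0, d@B1, f@B2}   OUT={a@B0, a@B3, b@B1, c@B1, d@B1, f@B2}
  B2:   IN={a@B0, a@B3, b@B1, c@B1, d@B1, f@B2}   OUT={a@B0, a@B3, b@B2, c@B1, d@B1, f@B2}
  B3:   IN={a@B0, a@B3, b@B2, c@B1, d@B1, f@B2}   OUT={a@B3, b@B2, c@B1, d@B1, f@B2}
  B4:   IN={a@B3, b@B2, c@B1, d@B1, f@B2}   OUT={a@B3, b@B2, c@B4, d@B4, f@B2}
  B5:   IN={a@B3, b@B2, c@B4, d@B4, f@B2}   OUT={a@B3, b@B2, c@B5, d@B5, f@B2}
  B6:   IN={a@B3, b@B2, c@B5, d@B5, f@B2}   OUT={a@B3, b@B6, c@B5, d@B5, f@B2}
  B7:   IN={a@B3, b@B6, c@B5, d@B5, f@B2}   OUT={a@B7, b@B6, c@B5, d@B5, f@B2}

Merge at B4: IN[B4] = OUT[B3] = {a@B3, b@B2, c@B1, d@B1, f@B2}

Answer: {a@B3, b@B2, c@B1, d@B1, f@B2}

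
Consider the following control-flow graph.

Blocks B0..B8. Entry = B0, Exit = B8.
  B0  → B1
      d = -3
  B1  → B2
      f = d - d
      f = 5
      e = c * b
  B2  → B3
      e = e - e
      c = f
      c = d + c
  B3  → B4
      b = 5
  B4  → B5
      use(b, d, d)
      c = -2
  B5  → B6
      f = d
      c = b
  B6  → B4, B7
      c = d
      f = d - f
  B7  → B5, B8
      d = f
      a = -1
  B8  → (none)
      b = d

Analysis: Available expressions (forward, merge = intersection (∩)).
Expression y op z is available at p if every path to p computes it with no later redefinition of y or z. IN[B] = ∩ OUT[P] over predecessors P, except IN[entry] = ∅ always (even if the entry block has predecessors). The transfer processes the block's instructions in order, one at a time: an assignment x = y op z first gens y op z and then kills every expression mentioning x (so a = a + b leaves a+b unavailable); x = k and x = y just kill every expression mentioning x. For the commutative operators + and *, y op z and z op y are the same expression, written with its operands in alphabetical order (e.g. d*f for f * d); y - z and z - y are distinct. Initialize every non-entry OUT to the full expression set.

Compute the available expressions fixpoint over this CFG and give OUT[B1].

Per-block solution:
  B0: | IN={} | OUT={}
  B1: | IN={} | OUT={b*c, d-d}
  B2: | IN={b*c, d-d} | OUT={d-d}
  B3: | IN={d-d} | OUT={d-d}
  B4: | IN={} | OUT={}
  B5: | IN={} | OUT={}
  B6: | IN={} | OUT={}
  B7: | IN={} | OUT={}
  B8: | IN={} | OUT={}

Merge at B1: IN[B1] = OUT[B0] = {}
Applying B1's transfer function to that IN value gives OUT[B1] (row B1 above).

Answer: {b*c, d-d}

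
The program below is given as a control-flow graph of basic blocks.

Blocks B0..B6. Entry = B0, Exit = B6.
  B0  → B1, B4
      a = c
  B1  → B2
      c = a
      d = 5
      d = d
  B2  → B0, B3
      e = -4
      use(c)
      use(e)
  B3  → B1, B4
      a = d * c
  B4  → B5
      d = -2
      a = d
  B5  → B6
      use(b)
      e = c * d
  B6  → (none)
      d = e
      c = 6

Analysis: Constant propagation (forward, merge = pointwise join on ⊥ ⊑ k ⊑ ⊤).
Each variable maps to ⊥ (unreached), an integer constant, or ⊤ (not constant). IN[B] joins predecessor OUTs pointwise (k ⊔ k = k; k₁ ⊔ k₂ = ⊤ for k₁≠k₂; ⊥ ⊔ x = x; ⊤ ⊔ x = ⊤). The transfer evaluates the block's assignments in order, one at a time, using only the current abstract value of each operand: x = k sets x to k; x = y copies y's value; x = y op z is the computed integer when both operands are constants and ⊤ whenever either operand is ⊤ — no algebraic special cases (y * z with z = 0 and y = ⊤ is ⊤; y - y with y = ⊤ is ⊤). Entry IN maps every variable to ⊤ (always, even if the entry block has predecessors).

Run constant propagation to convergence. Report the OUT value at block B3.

Fixpoint table:
  B0: | IN=(all ⊤) | OUT=(all ⊤)
  B1: | IN=(all ⊤) | OUT={d:5; rest ⊤}
  B2: | IN={d:5; rest ⊤} | OUT={d:5, e:-4; rest ⊤}
  B3: | IN={d:5, e:-4; rest ⊤} | OUT={d:5, e:-4; rest ⊤}
  B4: | IN=(all ⊤) | OUT={a:-2, d:-2; rest ⊤}
  B5: | IN={a:-2, d:-2; rest ⊤} | OUT={a:-2, d:-2; rest ⊤}
  B6: | IN={a:-2, d:-2; rest ⊤} | OUT={a:-2, c:6; rest ⊤}

Merge at B3: IN[B3] = OUT[B2] = {a: ⊤, b: ⊤, c: ⊤, d: 5, e: -4, f: ⊤}
Applying B3's transfer function to that IN value gives OUT[B3] (row B3 above).

Answer: {a: ⊤, b: ⊤, c: ⊤, d: 5, e: -4, f: ⊤}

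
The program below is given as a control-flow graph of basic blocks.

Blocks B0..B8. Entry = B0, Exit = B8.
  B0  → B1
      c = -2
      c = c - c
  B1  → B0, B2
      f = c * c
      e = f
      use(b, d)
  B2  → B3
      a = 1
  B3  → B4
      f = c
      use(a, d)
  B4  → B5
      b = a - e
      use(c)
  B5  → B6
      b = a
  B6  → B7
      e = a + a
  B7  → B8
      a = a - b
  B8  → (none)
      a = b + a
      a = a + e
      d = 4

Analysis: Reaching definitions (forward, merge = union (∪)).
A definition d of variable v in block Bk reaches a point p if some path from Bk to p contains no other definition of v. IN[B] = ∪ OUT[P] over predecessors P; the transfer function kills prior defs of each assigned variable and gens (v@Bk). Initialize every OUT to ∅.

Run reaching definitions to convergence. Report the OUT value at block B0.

Answer: {c@B0, e@B1, f@B1}

Derivation:
Per-block solution:
  B0:   IN={c@B0, e@B1, f@B1}   OUT={c@B0, e@B1, f@B1}
  B1:   IN={c@B0, e@B1, f@B1}   OUT={c@B0, e@B1, f@B1}
  B2:   IN={c@B0, e@B1, f@B1}   OUT={a@B2, c@B0, e@B1, f@B1}
  B3:   IN={a@B2, c@B0, e@B1, f@B1}   OUT={a@B2, c@B0, e@B1, f@B3}
  B4:   IN={a@B2, c@B0, e@B1, f@B3}   OUT={a@B2, b@B4, c@B0, e@B1, f@B3}
  B5:   IN={a@B2, b@B4, c@B0, e@B1, f@B3}   OUT={a@B2, b@B5, c@B0, e@B1, f@B3}
  B6:   IN={a@B2, b@B5, c@B0, e@B1, f@B3}   OUT={a@B2, b@B5, c@B0, e@B6, f@B3}
  B7:   IN={a@B2, b@B5, c@B0, e@B6, f@B3}   OUT={a@B7, b@B5, c@B0, e@B6, f@B3}
  B8:   IN={a@B7, b@B5, c@B0, e@B6, f@B3}   OUT={a@B8, b@B5, c@B0, d@B8, e@B6, f@B3}

Merge at B0 (entry node, so the boundary value {} is joined with the incoming edge(s)): IN[B0] = {} ⊔ OUT[B1] = {c@B0, e@B1, f@B1}
Applying B0's transfer function to that IN value gives OUT[B0] (row B0 above).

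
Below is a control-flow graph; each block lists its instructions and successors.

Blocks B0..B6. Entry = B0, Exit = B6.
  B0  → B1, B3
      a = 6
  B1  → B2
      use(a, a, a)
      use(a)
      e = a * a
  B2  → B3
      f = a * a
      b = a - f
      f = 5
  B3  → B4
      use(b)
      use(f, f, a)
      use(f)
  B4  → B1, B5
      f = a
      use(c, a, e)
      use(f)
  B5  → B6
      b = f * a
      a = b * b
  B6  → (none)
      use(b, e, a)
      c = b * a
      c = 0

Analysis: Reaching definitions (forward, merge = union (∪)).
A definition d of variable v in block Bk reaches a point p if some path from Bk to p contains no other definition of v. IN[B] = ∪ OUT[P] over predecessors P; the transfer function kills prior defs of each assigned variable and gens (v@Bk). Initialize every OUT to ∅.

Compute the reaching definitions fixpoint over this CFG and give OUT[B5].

Per-block solution:
  B0:  IN={}  OUT={a@B0}
  B1:  IN={a@B0, b@B2, e@B1, f@B4}  OUT={a@B0, b@B2, e@B1, f@B4}
  B2:  IN={a@B0, b@B2, e@B1, f@B4}  OUT={a@B0, b@B2, e@B1, f@B2}
  B3:  IN={a@B0, b@B2, e@B1, f@B2}  OUT={a@B0, b@B2, e@B1, f@B2}
  B4:  IN={a@B0, b@B2, e@B1, f@B2}  OUT={a@B0, b@B2, e@B1, f@B4}
  B5:  IN={a@B0, b@B2, e@B1, f@B4}  OUT={a@B5, b@B5, e@B1, f@B4}
  B6:  IN={a@B5, b@B5, e@B1, f@B4}  OUT={a@B5, b@B5, c@B6, e@B1, f@B4}

Merge at B5: IN[B5] = OUT[B4] = {a@B0, b@B2, e@B1, f@B4}
Applying B5's transfer function to that IN value gives OUT[B5] (row B5 above).

Answer: {a@B5, b@B5, e@B1, f@B4}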